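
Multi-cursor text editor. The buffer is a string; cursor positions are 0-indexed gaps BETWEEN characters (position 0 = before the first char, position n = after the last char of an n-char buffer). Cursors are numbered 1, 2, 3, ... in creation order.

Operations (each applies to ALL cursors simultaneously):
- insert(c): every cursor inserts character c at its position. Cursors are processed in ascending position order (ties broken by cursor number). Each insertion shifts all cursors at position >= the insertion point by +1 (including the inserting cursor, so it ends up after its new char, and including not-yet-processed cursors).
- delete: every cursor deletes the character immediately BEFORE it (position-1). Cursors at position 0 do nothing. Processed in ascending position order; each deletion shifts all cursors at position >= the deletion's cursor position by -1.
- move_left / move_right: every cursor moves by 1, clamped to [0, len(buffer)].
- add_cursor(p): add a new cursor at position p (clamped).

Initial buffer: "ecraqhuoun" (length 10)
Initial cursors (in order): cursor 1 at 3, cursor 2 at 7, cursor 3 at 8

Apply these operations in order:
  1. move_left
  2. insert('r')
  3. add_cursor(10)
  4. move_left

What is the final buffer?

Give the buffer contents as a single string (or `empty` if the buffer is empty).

After op 1 (move_left): buffer="ecraqhuoun" (len 10), cursors c1@2 c2@6 c3@7, authorship ..........
After op 2 (insert('r')): buffer="ecrraqhruroun" (len 13), cursors c1@3 c2@8 c3@10, authorship ..1....2.3...
After op 3 (add_cursor(10)): buffer="ecrraqhruroun" (len 13), cursors c1@3 c2@8 c3@10 c4@10, authorship ..1....2.3...
After op 4 (move_left): buffer="ecrraqhruroun" (len 13), cursors c1@2 c2@7 c3@9 c4@9, authorship ..1....2.3...

Answer: ecrraqhruroun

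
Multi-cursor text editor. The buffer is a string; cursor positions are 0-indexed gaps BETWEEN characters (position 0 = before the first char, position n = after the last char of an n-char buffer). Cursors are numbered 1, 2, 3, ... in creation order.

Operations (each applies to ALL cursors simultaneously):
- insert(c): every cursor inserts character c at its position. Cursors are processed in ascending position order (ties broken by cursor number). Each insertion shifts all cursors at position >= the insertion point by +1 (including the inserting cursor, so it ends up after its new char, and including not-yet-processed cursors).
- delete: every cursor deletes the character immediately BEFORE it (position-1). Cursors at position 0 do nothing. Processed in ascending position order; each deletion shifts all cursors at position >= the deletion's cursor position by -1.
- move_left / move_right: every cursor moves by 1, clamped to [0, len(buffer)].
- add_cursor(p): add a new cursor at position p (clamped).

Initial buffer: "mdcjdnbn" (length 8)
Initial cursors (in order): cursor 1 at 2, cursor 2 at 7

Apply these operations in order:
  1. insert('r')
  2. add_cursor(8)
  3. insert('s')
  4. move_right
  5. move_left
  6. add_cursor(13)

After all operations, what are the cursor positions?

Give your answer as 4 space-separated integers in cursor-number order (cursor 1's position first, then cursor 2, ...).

After op 1 (insert('r')): buffer="mdrcjdnbrn" (len 10), cursors c1@3 c2@9, authorship ..1.....2.
After op 2 (add_cursor(8)): buffer="mdrcjdnbrn" (len 10), cursors c1@3 c3@8 c2@9, authorship ..1.....2.
After op 3 (insert('s')): buffer="mdrscjdnbsrsn" (len 13), cursors c1@4 c3@10 c2@12, authorship ..11.....322.
After op 4 (move_right): buffer="mdrscjdnbsrsn" (len 13), cursors c1@5 c3@11 c2@13, authorship ..11.....322.
After op 5 (move_left): buffer="mdrscjdnbsrsn" (len 13), cursors c1@4 c3@10 c2@12, authorship ..11.....322.
After op 6 (add_cursor(13)): buffer="mdrscjdnbsrsn" (len 13), cursors c1@4 c3@10 c2@12 c4@13, authorship ..11.....322.

Answer: 4 12 10 13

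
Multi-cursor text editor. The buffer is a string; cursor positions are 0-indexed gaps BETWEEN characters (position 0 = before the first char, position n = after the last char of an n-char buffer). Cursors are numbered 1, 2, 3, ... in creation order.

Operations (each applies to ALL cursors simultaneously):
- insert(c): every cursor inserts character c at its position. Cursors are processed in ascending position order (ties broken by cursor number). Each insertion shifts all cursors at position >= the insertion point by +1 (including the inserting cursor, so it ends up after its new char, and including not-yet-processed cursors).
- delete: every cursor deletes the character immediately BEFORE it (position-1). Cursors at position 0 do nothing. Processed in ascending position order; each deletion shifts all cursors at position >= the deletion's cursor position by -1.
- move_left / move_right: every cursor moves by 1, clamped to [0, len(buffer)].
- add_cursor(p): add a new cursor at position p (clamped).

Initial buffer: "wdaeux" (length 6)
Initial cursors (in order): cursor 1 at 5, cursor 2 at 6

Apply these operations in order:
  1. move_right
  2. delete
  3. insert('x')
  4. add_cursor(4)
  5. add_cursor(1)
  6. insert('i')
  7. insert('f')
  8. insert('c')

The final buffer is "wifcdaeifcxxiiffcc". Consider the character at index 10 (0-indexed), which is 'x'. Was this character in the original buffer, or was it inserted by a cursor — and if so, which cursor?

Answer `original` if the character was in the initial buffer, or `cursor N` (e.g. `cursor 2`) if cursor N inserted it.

Answer: cursor 1

Derivation:
After op 1 (move_right): buffer="wdaeux" (len 6), cursors c1@6 c2@6, authorship ......
After op 2 (delete): buffer="wdae" (len 4), cursors c1@4 c2@4, authorship ....
After op 3 (insert('x')): buffer="wdaexx" (len 6), cursors c1@6 c2@6, authorship ....12
After op 4 (add_cursor(4)): buffer="wdaexx" (len 6), cursors c3@4 c1@6 c2@6, authorship ....12
After op 5 (add_cursor(1)): buffer="wdaexx" (len 6), cursors c4@1 c3@4 c1@6 c2@6, authorship ....12
After op 6 (insert('i')): buffer="widaeixxii" (len 10), cursors c4@2 c3@6 c1@10 c2@10, authorship .4...31212
After op 7 (insert('f')): buffer="wifdaeifxxiiff" (len 14), cursors c4@3 c3@8 c1@14 c2@14, authorship .44...33121212
After op 8 (insert('c')): buffer="wifcdaeifcxxiiffcc" (len 18), cursors c4@4 c3@10 c1@18 c2@18, authorship .444...33312121212
Authorship (.=original, N=cursor N): . 4 4 4 . . . 3 3 3 1 2 1 2 1 2 1 2
Index 10: author = 1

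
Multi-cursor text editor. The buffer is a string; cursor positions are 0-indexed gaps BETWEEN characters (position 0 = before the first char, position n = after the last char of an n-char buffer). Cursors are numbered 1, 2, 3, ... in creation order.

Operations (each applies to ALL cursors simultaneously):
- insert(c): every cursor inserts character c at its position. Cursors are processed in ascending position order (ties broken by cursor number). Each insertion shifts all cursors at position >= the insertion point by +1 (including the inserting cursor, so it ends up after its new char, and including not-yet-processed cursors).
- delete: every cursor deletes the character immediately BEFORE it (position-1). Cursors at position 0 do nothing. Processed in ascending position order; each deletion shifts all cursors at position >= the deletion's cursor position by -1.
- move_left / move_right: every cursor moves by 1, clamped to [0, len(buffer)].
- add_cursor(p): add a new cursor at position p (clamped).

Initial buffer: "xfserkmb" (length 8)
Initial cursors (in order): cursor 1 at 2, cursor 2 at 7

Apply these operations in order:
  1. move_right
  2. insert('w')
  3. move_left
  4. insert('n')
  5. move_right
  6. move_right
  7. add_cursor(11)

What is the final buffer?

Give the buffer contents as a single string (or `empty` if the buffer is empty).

After op 1 (move_right): buffer="xfserkmb" (len 8), cursors c1@3 c2@8, authorship ........
After op 2 (insert('w')): buffer="xfswerkmbw" (len 10), cursors c1@4 c2@10, authorship ...1.....2
After op 3 (move_left): buffer="xfswerkmbw" (len 10), cursors c1@3 c2@9, authorship ...1.....2
After op 4 (insert('n')): buffer="xfsnwerkmbnw" (len 12), cursors c1@4 c2@11, authorship ...11.....22
After op 5 (move_right): buffer="xfsnwerkmbnw" (len 12), cursors c1@5 c2@12, authorship ...11.....22
After op 6 (move_right): buffer="xfsnwerkmbnw" (len 12), cursors c1@6 c2@12, authorship ...11.....22
After op 7 (add_cursor(11)): buffer="xfsnwerkmbnw" (len 12), cursors c1@6 c3@11 c2@12, authorship ...11.....22

Answer: xfsnwerkmbnw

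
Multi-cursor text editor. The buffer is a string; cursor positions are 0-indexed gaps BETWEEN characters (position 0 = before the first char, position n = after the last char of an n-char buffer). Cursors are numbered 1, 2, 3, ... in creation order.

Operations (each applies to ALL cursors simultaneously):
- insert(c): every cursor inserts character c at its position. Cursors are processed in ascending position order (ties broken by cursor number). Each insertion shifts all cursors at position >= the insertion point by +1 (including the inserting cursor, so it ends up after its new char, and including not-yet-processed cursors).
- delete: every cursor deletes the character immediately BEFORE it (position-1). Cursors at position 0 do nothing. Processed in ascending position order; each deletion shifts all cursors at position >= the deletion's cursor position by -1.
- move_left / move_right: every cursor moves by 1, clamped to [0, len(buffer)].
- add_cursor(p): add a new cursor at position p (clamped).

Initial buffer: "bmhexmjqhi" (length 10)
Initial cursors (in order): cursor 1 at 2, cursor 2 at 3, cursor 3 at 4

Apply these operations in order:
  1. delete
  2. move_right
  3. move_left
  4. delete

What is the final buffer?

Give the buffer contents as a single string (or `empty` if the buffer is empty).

Answer: xmjqhi

Derivation:
After op 1 (delete): buffer="bxmjqhi" (len 7), cursors c1@1 c2@1 c3@1, authorship .......
After op 2 (move_right): buffer="bxmjqhi" (len 7), cursors c1@2 c2@2 c3@2, authorship .......
After op 3 (move_left): buffer="bxmjqhi" (len 7), cursors c1@1 c2@1 c3@1, authorship .......
After op 4 (delete): buffer="xmjqhi" (len 6), cursors c1@0 c2@0 c3@0, authorship ......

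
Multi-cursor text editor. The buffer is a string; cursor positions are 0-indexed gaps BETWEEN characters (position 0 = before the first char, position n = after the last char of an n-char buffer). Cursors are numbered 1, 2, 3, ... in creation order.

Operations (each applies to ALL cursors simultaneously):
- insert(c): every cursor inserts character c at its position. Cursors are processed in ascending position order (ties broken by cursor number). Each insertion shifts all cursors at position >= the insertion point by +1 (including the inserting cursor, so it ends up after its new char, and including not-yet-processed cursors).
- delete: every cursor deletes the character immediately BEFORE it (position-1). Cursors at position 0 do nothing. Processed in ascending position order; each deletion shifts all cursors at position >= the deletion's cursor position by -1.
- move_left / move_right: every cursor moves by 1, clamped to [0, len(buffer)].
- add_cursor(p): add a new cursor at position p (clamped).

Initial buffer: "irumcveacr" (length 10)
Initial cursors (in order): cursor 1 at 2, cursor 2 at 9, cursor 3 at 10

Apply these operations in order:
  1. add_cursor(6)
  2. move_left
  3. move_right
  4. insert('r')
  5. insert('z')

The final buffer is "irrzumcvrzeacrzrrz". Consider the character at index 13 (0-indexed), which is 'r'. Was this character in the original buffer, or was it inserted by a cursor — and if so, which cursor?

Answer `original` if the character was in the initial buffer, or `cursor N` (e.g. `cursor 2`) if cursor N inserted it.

Answer: cursor 2

Derivation:
After op 1 (add_cursor(6)): buffer="irumcveacr" (len 10), cursors c1@2 c4@6 c2@9 c3@10, authorship ..........
After op 2 (move_left): buffer="irumcveacr" (len 10), cursors c1@1 c4@5 c2@8 c3@9, authorship ..........
After op 3 (move_right): buffer="irumcveacr" (len 10), cursors c1@2 c4@6 c2@9 c3@10, authorship ..........
After op 4 (insert('r')): buffer="irrumcvreacrrr" (len 14), cursors c1@3 c4@8 c2@12 c3@14, authorship ..1....4...2.3
After op 5 (insert('z')): buffer="irrzumcvrzeacrzrrz" (len 18), cursors c1@4 c4@10 c2@15 c3@18, authorship ..11....44...22.33
Authorship (.=original, N=cursor N): . . 1 1 . . . . 4 4 . . . 2 2 . 3 3
Index 13: author = 2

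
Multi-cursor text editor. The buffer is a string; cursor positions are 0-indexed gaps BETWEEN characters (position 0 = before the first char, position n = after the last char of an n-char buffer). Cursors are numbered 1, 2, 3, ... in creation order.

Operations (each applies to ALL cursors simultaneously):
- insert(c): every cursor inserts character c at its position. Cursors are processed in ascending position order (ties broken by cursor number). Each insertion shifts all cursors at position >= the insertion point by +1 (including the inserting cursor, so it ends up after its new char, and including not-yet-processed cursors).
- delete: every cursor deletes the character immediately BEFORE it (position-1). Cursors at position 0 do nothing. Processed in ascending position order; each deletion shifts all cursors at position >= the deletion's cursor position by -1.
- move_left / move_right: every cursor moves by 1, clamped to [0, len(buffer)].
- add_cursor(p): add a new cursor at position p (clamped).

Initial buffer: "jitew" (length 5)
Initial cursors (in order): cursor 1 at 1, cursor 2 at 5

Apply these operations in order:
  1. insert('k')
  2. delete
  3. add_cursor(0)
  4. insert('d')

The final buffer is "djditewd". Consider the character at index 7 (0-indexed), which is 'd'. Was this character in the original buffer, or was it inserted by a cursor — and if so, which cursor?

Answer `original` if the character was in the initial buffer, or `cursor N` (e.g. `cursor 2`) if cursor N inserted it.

Answer: cursor 2

Derivation:
After op 1 (insert('k')): buffer="jkitewk" (len 7), cursors c1@2 c2@7, authorship .1....2
After op 2 (delete): buffer="jitew" (len 5), cursors c1@1 c2@5, authorship .....
After op 3 (add_cursor(0)): buffer="jitew" (len 5), cursors c3@0 c1@1 c2@5, authorship .....
After op 4 (insert('d')): buffer="djditewd" (len 8), cursors c3@1 c1@3 c2@8, authorship 3.1....2
Authorship (.=original, N=cursor N): 3 . 1 . . . . 2
Index 7: author = 2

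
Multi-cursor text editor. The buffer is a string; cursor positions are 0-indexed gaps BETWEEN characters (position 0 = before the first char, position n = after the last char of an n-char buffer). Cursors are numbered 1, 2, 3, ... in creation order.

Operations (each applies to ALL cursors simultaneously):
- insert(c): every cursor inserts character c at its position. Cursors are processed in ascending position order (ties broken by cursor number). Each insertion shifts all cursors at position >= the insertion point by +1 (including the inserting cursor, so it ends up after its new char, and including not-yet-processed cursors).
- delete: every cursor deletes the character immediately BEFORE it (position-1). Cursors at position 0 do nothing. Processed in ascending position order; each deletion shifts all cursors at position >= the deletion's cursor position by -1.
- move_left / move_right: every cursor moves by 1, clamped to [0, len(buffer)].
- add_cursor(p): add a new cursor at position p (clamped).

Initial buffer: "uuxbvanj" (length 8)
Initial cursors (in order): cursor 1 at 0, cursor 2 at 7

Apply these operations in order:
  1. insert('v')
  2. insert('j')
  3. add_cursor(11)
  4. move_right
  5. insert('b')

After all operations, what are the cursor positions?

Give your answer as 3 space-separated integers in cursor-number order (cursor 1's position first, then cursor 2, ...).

After op 1 (insert('v')): buffer="vuuxbvanvj" (len 10), cursors c1@1 c2@9, authorship 1.......2.
After op 2 (insert('j')): buffer="vjuuxbvanvjj" (len 12), cursors c1@2 c2@11, authorship 11.......22.
After op 3 (add_cursor(11)): buffer="vjuuxbvanvjj" (len 12), cursors c1@2 c2@11 c3@11, authorship 11.......22.
After op 4 (move_right): buffer="vjuuxbvanvjj" (len 12), cursors c1@3 c2@12 c3@12, authorship 11.......22.
After op 5 (insert('b')): buffer="vjubuxbvanvjjbb" (len 15), cursors c1@4 c2@15 c3@15, authorship 11.1......22.23

Answer: 4 15 15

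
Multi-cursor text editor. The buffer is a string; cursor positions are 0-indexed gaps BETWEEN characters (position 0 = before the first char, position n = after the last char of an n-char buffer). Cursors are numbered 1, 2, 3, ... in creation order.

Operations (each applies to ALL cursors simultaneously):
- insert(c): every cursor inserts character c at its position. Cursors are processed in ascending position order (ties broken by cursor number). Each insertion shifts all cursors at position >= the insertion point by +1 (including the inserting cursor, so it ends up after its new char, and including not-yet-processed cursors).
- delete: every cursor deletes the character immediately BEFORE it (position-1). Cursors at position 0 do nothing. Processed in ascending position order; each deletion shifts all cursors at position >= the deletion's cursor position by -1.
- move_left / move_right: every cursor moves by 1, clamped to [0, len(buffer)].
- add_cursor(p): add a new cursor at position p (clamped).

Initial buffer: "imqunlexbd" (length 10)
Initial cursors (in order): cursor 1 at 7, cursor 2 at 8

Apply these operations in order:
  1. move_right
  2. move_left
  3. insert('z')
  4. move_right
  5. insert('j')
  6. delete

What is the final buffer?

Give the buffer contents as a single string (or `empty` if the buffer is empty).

After op 1 (move_right): buffer="imqunlexbd" (len 10), cursors c1@8 c2@9, authorship ..........
After op 2 (move_left): buffer="imqunlexbd" (len 10), cursors c1@7 c2@8, authorship ..........
After op 3 (insert('z')): buffer="imqunlezxzbd" (len 12), cursors c1@8 c2@10, authorship .......1.2..
After op 4 (move_right): buffer="imqunlezxzbd" (len 12), cursors c1@9 c2@11, authorship .......1.2..
After op 5 (insert('j')): buffer="imqunlezxjzbjd" (len 14), cursors c1@10 c2@13, authorship .......1.12.2.
After op 6 (delete): buffer="imqunlezxzbd" (len 12), cursors c1@9 c2@11, authorship .......1.2..

Answer: imqunlezxzbd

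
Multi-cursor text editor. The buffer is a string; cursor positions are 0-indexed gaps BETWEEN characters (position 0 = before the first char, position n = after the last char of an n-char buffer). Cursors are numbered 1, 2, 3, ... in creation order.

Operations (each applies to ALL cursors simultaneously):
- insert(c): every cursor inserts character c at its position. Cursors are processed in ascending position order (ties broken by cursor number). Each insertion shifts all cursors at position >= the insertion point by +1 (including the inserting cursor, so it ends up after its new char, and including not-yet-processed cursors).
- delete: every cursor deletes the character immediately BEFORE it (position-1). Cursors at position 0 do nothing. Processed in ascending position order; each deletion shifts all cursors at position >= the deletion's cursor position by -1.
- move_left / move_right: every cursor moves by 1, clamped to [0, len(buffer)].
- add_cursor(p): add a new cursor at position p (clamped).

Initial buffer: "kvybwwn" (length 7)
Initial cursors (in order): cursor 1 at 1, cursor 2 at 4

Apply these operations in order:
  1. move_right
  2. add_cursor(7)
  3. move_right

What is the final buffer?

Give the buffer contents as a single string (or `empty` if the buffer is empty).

Answer: kvybwwn

Derivation:
After op 1 (move_right): buffer="kvybwwn" (len 7), cursors c1@2 c2@5, authorship .......
After op 2 (add_cursor(7)): buffer="kvybwwn" (len 7), cursors c1@2 c2@5 c3@7, authorship .......
After op 3 (move_right): buffer="kvybwwn" (len 7), cursors c1@3 c2@6 c3@7, authorship .......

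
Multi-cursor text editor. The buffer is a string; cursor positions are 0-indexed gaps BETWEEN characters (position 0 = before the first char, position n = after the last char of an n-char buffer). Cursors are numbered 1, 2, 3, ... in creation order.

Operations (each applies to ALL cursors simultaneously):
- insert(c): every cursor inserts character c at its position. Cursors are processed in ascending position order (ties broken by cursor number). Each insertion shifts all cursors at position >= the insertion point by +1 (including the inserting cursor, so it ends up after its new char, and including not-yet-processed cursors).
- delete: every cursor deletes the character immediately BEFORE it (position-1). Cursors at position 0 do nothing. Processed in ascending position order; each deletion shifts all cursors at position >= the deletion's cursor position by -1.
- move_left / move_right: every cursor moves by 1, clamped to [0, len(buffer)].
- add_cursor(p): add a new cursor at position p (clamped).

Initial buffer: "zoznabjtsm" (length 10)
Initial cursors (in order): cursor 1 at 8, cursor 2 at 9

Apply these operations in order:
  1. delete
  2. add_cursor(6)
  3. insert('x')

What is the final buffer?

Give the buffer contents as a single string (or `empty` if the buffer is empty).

Answer: zoznabxjxxm

Derivation:
After op 1 (delete): buffer="zoznabjm" (len 8), cursors c1@7 c2@7, authorship ........
After op 2 (add_cursor(6)): buffer="zoznabjm" (len 8), cursors c3@6 c1@7 c2@7, authorship ........
After op 3 (insert('x')): buffer="zoznabxjxxm" (len 11), cursors c3@7 c1@10 c2@10, authorship ......3.12.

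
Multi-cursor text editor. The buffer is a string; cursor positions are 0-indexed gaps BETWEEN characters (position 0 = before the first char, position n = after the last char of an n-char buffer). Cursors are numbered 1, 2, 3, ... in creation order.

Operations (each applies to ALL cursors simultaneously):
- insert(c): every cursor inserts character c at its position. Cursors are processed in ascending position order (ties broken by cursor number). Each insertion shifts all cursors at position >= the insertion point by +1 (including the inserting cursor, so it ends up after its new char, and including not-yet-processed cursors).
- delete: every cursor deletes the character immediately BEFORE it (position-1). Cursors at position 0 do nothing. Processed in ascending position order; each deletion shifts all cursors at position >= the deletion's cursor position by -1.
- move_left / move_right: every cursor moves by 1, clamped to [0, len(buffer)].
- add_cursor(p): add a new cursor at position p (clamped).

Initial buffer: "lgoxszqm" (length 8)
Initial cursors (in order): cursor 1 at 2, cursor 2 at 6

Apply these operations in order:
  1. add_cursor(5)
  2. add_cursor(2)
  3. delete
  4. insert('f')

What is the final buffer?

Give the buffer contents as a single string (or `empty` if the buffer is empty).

After op 1 (add_cursor(5)): buffer="lgoxszqm" (len 8), cursors c1@2 c3@5 c2@6, authorship ........
After op 2 (add_cursor(2)): buffer="lgoxszqm" (len 8), cursors c1@2 c4@2 c3@5 c2@6, authorship ........
After op 3 (delete): buffer="oxqm" (len 4), cursors c1@0 c4@0 c2@2 c3@2, authorship ....
After op 4 (insert('f')): buffer="ffoxffqm" (len 8), cursors c1@2 c4@2 c2@6 c3@6, authorship 14..23..

Answer: ffoxffqm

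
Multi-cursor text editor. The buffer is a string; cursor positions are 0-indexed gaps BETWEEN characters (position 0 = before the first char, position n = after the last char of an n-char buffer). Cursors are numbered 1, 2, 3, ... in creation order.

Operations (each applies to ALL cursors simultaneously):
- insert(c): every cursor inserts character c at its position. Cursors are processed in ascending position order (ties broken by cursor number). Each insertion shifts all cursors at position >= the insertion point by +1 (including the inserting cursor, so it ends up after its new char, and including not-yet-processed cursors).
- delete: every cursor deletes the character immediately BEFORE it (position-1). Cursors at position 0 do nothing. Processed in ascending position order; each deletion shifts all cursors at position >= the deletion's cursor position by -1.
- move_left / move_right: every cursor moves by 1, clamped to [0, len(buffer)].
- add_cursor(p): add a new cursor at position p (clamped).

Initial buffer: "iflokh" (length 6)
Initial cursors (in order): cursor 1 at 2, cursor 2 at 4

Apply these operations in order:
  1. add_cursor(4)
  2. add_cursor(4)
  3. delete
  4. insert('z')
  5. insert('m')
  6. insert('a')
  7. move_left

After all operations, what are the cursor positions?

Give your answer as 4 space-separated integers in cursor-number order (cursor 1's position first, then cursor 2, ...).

Answer: 11 11 11 11

Derivation:
After op 1 (add_cursor(4)): buffer="iflokh" (len 6), cursors c1@2 c2@4 c3@4, authorship ......
After op 2 (add_cursor(4)): buffer="iflokh" (len 6), cursors c1@2 c2@4 c3@4 c4@4, authorship ......
After op 3 (delete): buffer="kh" (len 2), cursors c1@0 c2@0 c3@0 c4@0, authorship ..
After op 4 (insert('z')): buffer="zzzzkh" (len 6), cursors c1@4 c2@4 c3@4 c4@4, authorship 1234..
After op 5 (insert('m')): buffer="zzzzmmmmkh" (len 10), cursors c1@8 c2@8 c3@8 c4@8, authorship 12341234..
After op 6 (insert('a')): buffer="zzzzmmmmaaaakh" (len 14), cursors c1@12 c2@12 c3@12 c4@12, authorship 123412341234..
After op 7 (move_left): buffer="zzzzmmmmaaaakh" (len 14), cursors c1@11 c2@11 c3@11 c4@11, authorship 123412341234..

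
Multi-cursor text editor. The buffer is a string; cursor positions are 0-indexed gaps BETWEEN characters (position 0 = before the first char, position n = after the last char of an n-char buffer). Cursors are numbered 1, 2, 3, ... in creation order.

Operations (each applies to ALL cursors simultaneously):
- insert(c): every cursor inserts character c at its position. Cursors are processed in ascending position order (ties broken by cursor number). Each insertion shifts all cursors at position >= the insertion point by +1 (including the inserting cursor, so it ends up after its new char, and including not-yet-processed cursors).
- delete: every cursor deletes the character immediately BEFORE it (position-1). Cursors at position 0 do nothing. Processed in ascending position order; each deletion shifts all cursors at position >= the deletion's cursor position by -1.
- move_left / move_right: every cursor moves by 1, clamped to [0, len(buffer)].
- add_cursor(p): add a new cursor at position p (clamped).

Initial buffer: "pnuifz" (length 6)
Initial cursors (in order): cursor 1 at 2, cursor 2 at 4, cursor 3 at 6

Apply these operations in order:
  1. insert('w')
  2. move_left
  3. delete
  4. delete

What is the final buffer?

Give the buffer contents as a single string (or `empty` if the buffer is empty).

Answer: www

Derivation:
After op 1 (insert('w')): buffer="pnwuiwfzw" (len 9), cursors c1@3 c2@6 c3@9, authorship ..1..2..3
After op 2 (move_left): buffer="pnwuiwfzw" (len 9), cursors c1@2 c2@5 c3@8, authorship ..1..2..3
After op 3 (delete): buffer="pwuwfw" (len 6), cursors c1@1 c2@3 c3@5, authorship .1.2.3
After op 4 (delete): buffer="www" (len 3), cursors c1@0 c2@1 c3@2, authorship 123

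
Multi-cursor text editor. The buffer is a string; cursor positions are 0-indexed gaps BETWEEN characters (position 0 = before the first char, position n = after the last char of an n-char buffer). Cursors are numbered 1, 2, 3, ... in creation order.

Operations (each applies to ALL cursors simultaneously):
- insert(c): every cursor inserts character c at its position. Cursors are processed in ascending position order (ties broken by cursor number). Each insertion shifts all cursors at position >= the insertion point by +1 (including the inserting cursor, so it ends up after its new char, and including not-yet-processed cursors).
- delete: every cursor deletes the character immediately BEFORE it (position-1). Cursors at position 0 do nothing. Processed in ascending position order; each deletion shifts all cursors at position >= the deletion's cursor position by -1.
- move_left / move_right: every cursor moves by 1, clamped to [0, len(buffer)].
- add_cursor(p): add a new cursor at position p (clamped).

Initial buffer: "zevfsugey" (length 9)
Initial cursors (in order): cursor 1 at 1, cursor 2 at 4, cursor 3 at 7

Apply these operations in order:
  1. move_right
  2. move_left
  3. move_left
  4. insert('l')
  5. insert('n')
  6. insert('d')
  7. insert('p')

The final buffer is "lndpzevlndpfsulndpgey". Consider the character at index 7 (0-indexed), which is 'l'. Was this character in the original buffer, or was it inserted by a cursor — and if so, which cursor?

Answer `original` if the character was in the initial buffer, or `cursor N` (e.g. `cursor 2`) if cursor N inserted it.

After op 1 (move_right): buffer="zevfsugey" (len 9), cursors c1@2 c2@5 c3@8, authorship .........
After op 2 (move_left): buffer="zevfsugey" (len 9), cursors c1@1 c2@4 c3@7, authorship .........
After op 3 (move_left): buffer="zevfsugey" (len 9), cursors c1@0 c2@3 c3@6, authorship .........
After op 4 (insert('l')): buffer="lzevlfsulgey" (len 12), cursors c1@1 c2@5 c3@9, authorship 1...2...3...
After op 5 (insert('n')): buffer="lnzevlnfsulngey" (len 15), cursors c1@2 c2@7 c3@12, authorship 11...22...33...
After op 6 (insert('d')): buffer="lndzevlndfsulndgey" (len 18), cursors c1@3 c2@9 c3@15, authorship 111...222...333...
After op 7 (insert('p')): buffer="lndpzevlndpfsulndpgey" (len 21), cursors c1@4 c2@11 c3@18, authorship 1111...2222...3333...
Authorship (.=original, N=cursor N): 1 1 1 1 . . . 2 2 2 2 . . . 3 3 3 3 . . .
Index 7: author = 2

Answer: cursor 2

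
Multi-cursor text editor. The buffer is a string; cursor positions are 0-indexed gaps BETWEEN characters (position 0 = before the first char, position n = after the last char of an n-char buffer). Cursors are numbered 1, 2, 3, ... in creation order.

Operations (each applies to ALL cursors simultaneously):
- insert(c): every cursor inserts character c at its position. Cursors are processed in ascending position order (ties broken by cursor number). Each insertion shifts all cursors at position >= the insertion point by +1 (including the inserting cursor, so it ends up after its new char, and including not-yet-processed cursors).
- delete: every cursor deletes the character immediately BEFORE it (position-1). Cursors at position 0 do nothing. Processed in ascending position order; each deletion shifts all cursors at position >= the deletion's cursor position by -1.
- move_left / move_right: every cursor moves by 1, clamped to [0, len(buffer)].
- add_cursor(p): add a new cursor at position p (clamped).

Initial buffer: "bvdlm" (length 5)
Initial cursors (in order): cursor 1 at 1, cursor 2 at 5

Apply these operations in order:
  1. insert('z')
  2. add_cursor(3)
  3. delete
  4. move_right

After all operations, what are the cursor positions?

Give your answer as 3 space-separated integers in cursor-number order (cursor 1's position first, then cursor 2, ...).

Answer: 2 4 2

Derivation:
After op 1 (insert('z')): buffer="bzvdlmz" (len 7), cursors c1@2 c2@7, authorship .1....2
After op 2 (add_cursor(3)): buffer="bzvdlmz" (len 7), cursors c1@2 c3@3 c2@7, authorship .1....2
After op 3 (delete): buffer="bdlm" (len 4), cursors c1@1 c3@1 c2@4, authorship ....
After op 4 (move_right): buffer="bdlm" (len 4), cursors c1@2 c3@2 c2@4, authorship ....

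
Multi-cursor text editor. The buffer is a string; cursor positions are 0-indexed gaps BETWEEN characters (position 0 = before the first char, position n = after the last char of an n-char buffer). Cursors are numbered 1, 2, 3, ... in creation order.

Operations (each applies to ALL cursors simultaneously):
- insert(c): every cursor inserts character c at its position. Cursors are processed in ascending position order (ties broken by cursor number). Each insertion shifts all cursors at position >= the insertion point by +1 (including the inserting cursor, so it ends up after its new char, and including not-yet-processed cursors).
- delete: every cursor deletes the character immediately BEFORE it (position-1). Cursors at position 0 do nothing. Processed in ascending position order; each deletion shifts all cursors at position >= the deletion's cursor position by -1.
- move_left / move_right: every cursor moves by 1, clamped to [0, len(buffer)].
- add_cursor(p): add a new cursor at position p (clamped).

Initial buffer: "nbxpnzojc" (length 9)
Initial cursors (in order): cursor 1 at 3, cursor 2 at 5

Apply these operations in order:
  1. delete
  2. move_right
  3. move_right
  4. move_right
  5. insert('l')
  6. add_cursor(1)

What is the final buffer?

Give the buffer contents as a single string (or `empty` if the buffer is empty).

Answer: nbpzoljlc

Derivation:
After op 1 (delete): buffer="nbpzojc" (len 7), cursors c1@2 c2@3, authorship .......
After op 2 (move_right): buffer="nbpzojc" (len 7), cursors c1@3 c2@4, authorship .......
After op 3 (move_right): buffer="nbpzojc" (len 7), cursors c1@4 c2@5, authorship .......
After op 4 (move_right): buffer="nbpzojc" (len 7), cursors c1@5 c2@6, authorship .......
After op 5 (insert('l')): buffer="nbpzoljlc" (len 9), cursors c1@6 c2@8, authorship .....1.2.
After op 6 (add_cursor(1)): buffer="nbpzoljlc" (len 9), cursors c3@1 c1@6 c2@8, authorship .....1.2.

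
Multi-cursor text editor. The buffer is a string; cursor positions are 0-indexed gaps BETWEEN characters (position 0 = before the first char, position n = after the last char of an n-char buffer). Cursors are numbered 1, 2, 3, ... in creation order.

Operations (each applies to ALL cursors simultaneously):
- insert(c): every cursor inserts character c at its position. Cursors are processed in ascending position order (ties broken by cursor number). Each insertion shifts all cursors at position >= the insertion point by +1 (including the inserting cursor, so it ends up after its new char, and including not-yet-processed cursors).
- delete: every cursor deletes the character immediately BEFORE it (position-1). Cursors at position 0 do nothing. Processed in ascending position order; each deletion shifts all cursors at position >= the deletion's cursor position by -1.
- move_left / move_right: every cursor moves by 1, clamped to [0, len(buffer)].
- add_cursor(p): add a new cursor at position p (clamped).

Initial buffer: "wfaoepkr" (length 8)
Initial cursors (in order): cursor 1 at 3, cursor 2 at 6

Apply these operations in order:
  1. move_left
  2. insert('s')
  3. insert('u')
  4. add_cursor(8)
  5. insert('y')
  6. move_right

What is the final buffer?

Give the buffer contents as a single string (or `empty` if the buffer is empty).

After op 1 (move_left): buffer="wfaoepkr" (len 8), cursors c1@2 c2@5, authorship ........
After op 2 (insert('s')): buffer="wfsaoespkr" (len 10), cursors c1@3 c2@7, authorship ..1...2...
After op 3 (insert('u')): buffer="wfsuaoesupkr" (len 12), cursors c1@4 c2@9, authorship ..11...22...
After op 4 (add_cursor(8)): buffer="wfsuaoesupkr" (len 12), cursors c1@4 c3@8 c2@9, authorship ..11...22...
After op 5 (insert('y')): buffer="wfsuyaoesyuypkr" (len 15), cursors c1@5 c3@10 c2@12, authorship ..111...2322...
After op 6 (move_right): buffer="wfsuyaoesyuypkr" (len 15), cursors c1@6 c3@11 c2@13, authorship ..111...2322...

Answer: wfsuyaoesyuypkr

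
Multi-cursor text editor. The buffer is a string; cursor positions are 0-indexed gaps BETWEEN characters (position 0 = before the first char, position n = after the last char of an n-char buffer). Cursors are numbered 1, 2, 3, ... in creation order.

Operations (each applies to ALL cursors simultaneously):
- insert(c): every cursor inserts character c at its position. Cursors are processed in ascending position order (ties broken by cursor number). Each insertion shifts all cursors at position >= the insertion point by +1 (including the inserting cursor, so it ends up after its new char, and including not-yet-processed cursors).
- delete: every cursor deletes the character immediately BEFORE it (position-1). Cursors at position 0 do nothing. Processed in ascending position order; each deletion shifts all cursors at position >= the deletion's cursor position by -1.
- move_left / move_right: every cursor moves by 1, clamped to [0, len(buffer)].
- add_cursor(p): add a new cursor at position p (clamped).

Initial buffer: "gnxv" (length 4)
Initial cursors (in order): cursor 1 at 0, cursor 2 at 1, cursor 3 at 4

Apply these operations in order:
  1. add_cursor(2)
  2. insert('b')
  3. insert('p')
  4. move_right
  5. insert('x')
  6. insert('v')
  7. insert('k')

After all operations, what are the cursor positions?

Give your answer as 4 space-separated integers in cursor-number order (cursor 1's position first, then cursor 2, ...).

After op 1 (add_cursor(2)): buffer="gnxv" (len 4), cursors c1@0 c2@1 c4@2 c3@4, authorship ....
After op 2 (insert('b')): buffer="bgbnbxvb" (len 8), cursors c1@1 c2@3 c4@5 c3@8, authorship 1.2.4..3
After op 3 (insert('p')): buffer="bpgbpnbpxvbp" (len 12), cursors c1@2 c2@5 c4@8 c3@12, authorship 11.22.44..33
After op 4 (move_right): buffer="bpgbpnbpxvbp" (len 12), cursors c1@3 c2@6 c4@9 c3@12, authorship 11.22.44..33
After op 5 (insert('x')): buffer="bpgxbpnxbpxxvbpx" (len 16), cursors c1@4 c2@8 c4@12 c3@16, authorship 11.122.244.4.333
After op 6 (insert('v')): buffer="bpgxvbpnxvbpxxvvbpxv" (len 20), cursors c1@5 c2@10 c4@15 c3@20, authorship 11.1122.2244.44.3333
After op 7 (insert('k')): buffer="bpgxvkbpnxvkbpxxvkvbpxvk" (len 24), cursors c1@6 c2@12 c4@18 c3@24, authorship 11.11122.22244.444.33333

Answer: 6 12 24 18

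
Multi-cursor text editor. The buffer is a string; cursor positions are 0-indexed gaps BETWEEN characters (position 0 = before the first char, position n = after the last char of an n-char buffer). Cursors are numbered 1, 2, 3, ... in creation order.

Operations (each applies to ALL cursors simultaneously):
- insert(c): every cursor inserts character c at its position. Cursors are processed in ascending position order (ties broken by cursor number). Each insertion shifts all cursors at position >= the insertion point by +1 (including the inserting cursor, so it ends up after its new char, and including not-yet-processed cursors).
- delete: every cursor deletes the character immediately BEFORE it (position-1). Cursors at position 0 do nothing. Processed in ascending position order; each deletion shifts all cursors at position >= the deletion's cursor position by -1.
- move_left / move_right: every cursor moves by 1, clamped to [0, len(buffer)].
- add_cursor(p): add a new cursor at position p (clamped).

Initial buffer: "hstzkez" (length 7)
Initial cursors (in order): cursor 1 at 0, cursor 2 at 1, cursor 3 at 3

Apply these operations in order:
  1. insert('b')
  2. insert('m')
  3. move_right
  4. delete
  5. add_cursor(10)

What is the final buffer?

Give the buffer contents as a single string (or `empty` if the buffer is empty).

After op 1 (insert('b')): buffer="bhbstbzkez" (len 10), cursors c1@1 c2@3 c3@6, authorship 1.2..3....
After op 2 (insert('m')): buffer="bmhbmstbmzkez" (len 13), cursors c1@2 c2@5 c3@9, authorship 11.22..33....
After op 3 (move_right): buffer="bmhbmstbmzkez" (len 13), cursors c1@3 c2@6 c3@10, authorship 11.22..33....
After op 4 (delete): buffer="bmbmtbmkez" (len 10), cursors c1@2 c2@4 c3@7, authorship 1122.33...
After op 5 (add_cursor(10)): buffer="bmbmtbmkez" (len 10), cursors c1@2 c2@4 c3@7 c4@10, authorship 1122.33...

Answer: bmbmtbmkez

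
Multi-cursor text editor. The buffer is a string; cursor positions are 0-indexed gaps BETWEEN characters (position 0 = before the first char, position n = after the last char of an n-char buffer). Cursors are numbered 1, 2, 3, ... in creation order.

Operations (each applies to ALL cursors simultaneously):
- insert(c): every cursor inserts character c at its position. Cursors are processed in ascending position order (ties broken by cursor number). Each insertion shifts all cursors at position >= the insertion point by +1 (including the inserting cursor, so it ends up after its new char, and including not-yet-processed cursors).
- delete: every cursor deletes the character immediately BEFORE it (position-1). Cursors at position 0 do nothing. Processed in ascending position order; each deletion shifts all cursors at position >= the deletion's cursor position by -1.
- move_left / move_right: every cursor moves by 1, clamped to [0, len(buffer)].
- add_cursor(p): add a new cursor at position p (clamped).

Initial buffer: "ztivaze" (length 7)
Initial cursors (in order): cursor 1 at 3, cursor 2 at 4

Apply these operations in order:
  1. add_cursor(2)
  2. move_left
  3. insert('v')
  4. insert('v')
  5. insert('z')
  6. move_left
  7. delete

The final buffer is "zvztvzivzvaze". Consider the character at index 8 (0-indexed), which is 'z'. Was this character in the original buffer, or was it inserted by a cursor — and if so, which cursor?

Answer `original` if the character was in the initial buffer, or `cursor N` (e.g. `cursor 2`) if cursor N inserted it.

After op 1 (add_cursor(2)): buffer="ztivaze" (len 7), cursors c3@2 c1@3 c2@4, authorship .......
After op 2 (move_left): buffer="ztivaze" (len 7), cursors c3@1 c1@2 c2@3, authorship .......
After op 3 (insert('v')): buffer="zvtvivvaze" (len 10), cursors c3@2 c1@4 c2@6, authorship .3.1.2....
After op 4 (insert('v')): buffer="zvvtvvivvvaze" (len 13), cursors c3@3 c1@6 c2@9, authorship .33.11.22....
After op 5 (insert('z')): buffer="zvvztvvzivvzvaze" (len 16), cursors c3@4 c1@8 c2@12, authorship .333.111.222....
After op 6 (move_left): buffer="zvvztvvzivvzvaze" (len 16), cursors c3@3 c1@7 c2@11, authorship .333.111.222....
After op 7 (delete): buffer="zvztvzivzvaze" (len 13), cursors c3@2 c1@5 c2@8, authorship .33.11.22....
Authorship (.=original, N=cursor N): . 3 3 . 1 1 . 2 2 . . . .
Index 8: author = 2

Answer: cursor 2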